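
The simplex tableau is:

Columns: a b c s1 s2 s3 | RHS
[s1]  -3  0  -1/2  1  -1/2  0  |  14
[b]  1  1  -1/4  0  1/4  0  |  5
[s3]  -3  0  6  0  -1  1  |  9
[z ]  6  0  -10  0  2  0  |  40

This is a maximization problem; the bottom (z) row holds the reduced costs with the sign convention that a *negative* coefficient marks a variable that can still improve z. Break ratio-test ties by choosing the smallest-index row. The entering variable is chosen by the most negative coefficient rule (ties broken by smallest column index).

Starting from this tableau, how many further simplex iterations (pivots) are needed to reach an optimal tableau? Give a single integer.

1

pivot: c in, s3 out → z = 55
No improving column remains; optimal.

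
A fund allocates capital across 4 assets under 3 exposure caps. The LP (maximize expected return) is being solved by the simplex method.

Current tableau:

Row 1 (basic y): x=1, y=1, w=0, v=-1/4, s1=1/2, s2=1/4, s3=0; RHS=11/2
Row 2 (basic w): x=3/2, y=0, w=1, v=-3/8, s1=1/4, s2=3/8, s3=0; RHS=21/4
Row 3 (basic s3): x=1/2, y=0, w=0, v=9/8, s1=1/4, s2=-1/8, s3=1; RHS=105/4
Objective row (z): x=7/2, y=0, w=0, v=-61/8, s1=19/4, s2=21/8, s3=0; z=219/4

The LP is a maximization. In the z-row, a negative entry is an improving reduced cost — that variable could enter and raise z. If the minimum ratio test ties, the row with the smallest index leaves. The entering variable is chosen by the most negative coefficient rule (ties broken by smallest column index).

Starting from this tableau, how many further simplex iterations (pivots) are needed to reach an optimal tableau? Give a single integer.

1

pivot: v in, s3 out → z = 698/3
No improving column remains; optimal.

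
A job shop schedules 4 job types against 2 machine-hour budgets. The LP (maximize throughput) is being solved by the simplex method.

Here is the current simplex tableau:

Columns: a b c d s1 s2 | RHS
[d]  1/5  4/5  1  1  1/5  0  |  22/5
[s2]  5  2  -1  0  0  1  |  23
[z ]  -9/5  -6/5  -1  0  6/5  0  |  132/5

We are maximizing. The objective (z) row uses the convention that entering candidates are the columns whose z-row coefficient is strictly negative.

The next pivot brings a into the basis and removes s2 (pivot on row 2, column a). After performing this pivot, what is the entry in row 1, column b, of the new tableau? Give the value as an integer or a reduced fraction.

18/25

Pivot element is row 2, column a: 5.
Normalize row 2: new (row 2, b) = 2/5 = 2/5.
row 1 ← row 1 − (1/5)·(new row 2): 4/5 − (1/5)·(2/5) = 18/25.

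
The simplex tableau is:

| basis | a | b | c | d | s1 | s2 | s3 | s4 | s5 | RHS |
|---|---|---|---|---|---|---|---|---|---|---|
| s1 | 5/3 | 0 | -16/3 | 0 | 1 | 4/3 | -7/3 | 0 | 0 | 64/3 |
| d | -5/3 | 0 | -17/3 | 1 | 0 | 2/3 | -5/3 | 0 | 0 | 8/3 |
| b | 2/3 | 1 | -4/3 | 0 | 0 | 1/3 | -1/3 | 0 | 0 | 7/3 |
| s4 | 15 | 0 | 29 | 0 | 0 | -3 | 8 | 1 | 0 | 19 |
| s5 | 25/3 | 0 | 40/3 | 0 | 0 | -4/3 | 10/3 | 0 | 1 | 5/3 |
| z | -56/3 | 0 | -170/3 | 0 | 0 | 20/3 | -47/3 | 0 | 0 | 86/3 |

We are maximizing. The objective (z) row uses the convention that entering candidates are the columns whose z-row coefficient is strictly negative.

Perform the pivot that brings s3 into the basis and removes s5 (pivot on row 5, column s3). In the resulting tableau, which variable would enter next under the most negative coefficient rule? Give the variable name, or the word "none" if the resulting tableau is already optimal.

Pivot element 10/3. New z-row = old z-row − (-47/3)·(row 5/(10/3)).
Updated z-row coefficients: a: 41/2, b: 0, c: 6, d: 0, s1: 0, s2: 2/5, s3: 0, s4: 0, s5: 47/10.
No coefficient is strictly negative; the tableau after this pivot is optimal.

none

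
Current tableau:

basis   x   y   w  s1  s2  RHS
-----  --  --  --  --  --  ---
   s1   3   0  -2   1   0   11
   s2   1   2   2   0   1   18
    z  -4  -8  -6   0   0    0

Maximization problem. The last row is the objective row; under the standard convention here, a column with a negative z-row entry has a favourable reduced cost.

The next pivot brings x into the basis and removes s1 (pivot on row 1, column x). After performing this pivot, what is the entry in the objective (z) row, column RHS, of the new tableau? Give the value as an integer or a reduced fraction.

Pivot element is row 1, column x: 3.
Normalize row 1: new (row 1, RHS) = 11/3 = 11/3.
z-row ← z-row − (-4)·(new row 1): 0 − (-4)·(11/3) = 44/3.

44/3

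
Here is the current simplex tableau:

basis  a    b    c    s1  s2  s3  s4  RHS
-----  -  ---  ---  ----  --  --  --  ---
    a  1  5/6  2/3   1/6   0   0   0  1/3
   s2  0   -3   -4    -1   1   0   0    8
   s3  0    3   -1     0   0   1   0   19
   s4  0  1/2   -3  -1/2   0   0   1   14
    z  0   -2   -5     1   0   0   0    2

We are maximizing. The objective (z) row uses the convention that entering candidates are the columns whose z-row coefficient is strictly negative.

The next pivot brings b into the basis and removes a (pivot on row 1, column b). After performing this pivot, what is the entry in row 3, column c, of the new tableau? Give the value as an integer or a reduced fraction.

-17/5

Pivot element is row 1, column b: 5/6.
Normalize row 1: new (row 1, c) = (2/3)/(5/6) = 4/5.
row 3 ← row 3 − 3·(new row 1): -1 − 3·(4/5) = -17/5.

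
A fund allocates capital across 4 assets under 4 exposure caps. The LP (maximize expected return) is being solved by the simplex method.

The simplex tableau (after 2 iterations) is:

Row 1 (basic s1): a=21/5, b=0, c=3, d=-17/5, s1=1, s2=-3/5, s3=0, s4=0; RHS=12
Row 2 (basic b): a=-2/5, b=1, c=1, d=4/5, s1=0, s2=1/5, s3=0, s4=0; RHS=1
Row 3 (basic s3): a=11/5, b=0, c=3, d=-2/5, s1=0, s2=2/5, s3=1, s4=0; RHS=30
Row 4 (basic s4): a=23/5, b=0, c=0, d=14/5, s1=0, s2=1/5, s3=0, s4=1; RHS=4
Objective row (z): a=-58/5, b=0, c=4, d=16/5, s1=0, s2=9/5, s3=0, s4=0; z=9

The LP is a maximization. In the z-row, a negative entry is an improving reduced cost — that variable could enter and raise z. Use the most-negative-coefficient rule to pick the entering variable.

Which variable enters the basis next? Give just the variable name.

Objective-row coefficients: a: -58/5, b: 0, c: 4, d: 16/5, s1: 0, s2: 9/5, s3: 0, s4: 0.
The most negative is -58/5 in column a, so a enters.

a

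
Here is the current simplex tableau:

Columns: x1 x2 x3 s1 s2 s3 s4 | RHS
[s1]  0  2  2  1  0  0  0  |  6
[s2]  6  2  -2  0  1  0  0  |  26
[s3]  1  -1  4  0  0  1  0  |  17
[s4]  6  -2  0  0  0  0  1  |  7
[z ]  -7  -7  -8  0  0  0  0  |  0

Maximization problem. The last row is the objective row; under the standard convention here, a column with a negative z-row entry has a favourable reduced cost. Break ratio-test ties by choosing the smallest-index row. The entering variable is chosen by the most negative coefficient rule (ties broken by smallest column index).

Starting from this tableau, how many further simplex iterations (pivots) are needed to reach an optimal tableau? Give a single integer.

3

pivot: x3 in, s1 out → z = 24
pivot: x1 in, s4 out → z = 193/6
pivot: x2 in, x3 out → z = 217/6
No improving column remains; optimal.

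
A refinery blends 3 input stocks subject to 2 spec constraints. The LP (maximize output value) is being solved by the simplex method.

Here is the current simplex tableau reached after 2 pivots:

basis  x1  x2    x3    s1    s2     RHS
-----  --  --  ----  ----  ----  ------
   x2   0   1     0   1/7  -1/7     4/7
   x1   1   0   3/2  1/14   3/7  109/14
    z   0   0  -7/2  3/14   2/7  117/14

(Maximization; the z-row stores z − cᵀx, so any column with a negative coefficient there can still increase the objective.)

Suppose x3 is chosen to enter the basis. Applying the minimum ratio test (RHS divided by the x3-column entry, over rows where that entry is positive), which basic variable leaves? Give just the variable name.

x1

Ratios: row 1 (x2): entry 0 ≤ 0, skip; row 2 (x1): (109/14)/(3/2) = 109/21.
Minimum ratio 109/21 is in the x1 row, so x1 leaves.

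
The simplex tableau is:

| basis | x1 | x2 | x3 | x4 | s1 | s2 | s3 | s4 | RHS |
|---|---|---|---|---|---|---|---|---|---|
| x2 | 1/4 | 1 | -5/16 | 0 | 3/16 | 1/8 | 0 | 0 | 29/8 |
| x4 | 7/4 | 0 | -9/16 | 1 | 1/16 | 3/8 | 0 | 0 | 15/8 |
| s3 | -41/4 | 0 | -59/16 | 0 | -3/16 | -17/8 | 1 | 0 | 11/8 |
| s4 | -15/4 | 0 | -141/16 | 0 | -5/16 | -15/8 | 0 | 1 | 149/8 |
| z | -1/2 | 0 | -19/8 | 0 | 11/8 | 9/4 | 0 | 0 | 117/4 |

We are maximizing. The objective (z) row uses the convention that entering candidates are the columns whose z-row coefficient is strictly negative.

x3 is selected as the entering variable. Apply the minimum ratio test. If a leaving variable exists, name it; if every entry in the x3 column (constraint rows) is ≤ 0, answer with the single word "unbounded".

x3-column entries: row 1: -5/16, row 2: -9/16, row 3: -59/16, row 4: -141/16. All ≤ 0, so x3 can increase without bound; the LP is unbounded in this direction.

unbounded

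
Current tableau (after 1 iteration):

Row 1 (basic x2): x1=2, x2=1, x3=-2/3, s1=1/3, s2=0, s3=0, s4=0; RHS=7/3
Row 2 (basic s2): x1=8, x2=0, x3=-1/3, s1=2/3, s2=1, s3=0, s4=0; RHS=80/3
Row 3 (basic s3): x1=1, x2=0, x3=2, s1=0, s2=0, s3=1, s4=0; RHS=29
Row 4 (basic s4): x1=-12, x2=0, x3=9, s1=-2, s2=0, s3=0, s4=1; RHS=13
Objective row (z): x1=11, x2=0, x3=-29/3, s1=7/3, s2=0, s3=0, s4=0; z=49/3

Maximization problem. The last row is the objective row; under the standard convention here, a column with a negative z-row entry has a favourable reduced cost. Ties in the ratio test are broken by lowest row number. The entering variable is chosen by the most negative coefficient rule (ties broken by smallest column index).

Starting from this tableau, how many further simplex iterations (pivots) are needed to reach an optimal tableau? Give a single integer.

2

pivot: x3 in, s4 out → z = 818/27
pivot: x1 in, x2 out → z = 359/10
No improving column remains; optimal.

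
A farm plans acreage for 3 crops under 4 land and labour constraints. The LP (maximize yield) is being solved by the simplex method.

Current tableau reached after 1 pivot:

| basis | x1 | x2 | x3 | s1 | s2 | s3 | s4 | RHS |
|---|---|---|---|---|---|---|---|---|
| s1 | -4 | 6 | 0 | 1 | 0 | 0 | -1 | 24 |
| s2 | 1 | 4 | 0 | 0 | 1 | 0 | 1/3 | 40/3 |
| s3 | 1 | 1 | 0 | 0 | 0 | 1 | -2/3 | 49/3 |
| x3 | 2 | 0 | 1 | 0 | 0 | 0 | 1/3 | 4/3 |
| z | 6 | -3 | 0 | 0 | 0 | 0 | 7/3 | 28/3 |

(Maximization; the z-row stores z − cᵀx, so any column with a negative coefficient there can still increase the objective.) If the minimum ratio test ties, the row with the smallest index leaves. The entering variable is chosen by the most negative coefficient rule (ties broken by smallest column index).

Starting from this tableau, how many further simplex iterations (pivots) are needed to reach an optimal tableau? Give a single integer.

1

pivot: x2 in, s2 out → z = 58/3
No improving column remains; optimal.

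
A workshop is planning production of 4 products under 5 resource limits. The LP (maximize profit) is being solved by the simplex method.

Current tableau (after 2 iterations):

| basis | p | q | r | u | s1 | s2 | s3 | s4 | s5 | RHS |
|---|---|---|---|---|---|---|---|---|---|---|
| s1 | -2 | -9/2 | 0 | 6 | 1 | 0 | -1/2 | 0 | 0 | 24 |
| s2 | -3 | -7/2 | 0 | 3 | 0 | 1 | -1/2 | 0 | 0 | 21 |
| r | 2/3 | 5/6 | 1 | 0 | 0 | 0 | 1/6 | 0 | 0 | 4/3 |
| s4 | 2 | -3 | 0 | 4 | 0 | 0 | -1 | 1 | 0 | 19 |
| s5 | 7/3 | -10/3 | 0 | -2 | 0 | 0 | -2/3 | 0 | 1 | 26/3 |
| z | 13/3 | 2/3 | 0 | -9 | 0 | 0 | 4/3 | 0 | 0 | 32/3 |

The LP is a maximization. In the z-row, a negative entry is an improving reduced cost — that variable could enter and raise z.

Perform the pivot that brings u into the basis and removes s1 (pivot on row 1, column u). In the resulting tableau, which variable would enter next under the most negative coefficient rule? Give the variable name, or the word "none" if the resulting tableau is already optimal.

q

Pivot element 6. New z-row = old z-row − (-9)·(row 1/6).
Updated z-row coefficients: p: 4/3, q: -73/12, r: 0, u: 0, s1: 3/2, s2: 0, s3: 7/12, s4: 0, s5: 0.
The most negative is -73/12 in column q, so q would enter next.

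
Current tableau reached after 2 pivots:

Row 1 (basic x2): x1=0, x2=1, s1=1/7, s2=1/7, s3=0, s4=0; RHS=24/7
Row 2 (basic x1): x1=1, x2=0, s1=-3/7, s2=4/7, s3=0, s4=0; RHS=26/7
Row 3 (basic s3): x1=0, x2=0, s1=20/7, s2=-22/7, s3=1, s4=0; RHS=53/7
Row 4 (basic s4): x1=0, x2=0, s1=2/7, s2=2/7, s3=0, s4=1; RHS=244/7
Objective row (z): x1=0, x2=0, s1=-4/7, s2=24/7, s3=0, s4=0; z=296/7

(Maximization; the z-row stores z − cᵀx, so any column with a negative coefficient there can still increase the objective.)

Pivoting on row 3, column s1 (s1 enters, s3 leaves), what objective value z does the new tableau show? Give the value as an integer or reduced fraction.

219/5

Minimum ratio for s1: (53/7)/(20/7) = 53/20.
z changes by −(z-row coeff of s1)·ratio = −(-4/7)·(53/20) = 53/35.
New z = 296/7 + (53/35) = 219/5.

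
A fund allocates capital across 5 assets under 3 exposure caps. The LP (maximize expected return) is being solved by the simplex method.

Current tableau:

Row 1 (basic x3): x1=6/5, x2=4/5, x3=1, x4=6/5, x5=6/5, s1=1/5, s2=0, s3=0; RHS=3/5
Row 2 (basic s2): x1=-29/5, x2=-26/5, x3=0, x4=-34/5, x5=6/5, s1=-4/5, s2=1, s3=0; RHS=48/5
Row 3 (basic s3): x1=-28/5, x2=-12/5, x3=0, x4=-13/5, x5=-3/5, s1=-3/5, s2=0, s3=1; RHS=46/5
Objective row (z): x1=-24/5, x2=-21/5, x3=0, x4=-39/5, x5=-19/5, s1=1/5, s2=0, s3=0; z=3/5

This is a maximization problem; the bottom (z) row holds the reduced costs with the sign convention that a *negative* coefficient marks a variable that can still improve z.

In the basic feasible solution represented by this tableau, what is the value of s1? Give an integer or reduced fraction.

0

s1 is nonbasic (not in the basis column), so its value in the current BFS is 0.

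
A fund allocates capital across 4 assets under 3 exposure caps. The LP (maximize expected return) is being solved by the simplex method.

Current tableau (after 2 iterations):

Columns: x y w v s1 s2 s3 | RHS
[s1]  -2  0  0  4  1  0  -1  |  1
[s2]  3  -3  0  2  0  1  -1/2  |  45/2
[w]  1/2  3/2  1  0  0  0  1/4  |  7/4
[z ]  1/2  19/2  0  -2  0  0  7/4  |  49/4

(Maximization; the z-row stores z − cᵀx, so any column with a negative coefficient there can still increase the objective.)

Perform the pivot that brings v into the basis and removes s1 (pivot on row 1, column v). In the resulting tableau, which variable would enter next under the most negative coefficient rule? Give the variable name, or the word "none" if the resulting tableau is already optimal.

x

Pivot element 4. New z-row = old z-row − (-2)·(row 1/4).
Updated z-row coefficients: x: -1/2, y: 19/2, w: 0, v: 0, s1: 1/2, s2: 0, s3: 5/4.
The most negative is -1/2 in column x, so x would enter next.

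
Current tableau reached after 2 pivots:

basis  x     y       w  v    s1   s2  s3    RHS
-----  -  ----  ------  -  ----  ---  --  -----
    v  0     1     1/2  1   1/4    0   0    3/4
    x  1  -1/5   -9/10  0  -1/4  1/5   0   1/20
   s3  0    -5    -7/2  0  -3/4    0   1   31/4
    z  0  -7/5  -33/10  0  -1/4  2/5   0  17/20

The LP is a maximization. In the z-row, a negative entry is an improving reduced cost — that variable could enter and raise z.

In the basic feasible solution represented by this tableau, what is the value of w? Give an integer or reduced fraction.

w is nonbasic (not in the basis column), so its value in the current BFS is 0.

0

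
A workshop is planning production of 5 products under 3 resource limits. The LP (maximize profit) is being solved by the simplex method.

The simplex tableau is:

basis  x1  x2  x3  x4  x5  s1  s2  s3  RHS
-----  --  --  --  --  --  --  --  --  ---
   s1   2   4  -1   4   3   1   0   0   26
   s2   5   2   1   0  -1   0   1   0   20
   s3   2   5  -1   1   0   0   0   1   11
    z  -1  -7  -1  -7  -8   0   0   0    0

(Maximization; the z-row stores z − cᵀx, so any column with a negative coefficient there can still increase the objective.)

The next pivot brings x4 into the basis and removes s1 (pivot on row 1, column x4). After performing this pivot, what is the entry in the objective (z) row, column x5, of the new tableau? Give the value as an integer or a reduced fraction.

-11/4

Pivot element is row 1, column x4: 4.
Normalize row 1: new (row 1, x5) = 3/4 = 3/4.
z-row ← z-row − (-7)·(new row 1): -8 − (-7)·(3/4) = -11/4.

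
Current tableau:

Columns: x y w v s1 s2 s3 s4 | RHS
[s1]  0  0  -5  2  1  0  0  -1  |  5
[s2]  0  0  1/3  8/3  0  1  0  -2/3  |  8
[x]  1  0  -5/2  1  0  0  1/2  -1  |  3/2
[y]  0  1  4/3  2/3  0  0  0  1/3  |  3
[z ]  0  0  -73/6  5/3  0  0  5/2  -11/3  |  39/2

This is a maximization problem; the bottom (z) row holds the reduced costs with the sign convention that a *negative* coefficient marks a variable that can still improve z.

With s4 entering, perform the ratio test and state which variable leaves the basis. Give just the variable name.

Ratios: row 1 (s1): entry -1 ≤ 0, skip; row 2 (s2): entry -2/3 ≤ 0, skip; row 3 (x): entry -1 ≤ 0, skip; row 4 (y): 3/(1/3) = 9.
Minimum ratio 9 is in the y row, so y leaves.

y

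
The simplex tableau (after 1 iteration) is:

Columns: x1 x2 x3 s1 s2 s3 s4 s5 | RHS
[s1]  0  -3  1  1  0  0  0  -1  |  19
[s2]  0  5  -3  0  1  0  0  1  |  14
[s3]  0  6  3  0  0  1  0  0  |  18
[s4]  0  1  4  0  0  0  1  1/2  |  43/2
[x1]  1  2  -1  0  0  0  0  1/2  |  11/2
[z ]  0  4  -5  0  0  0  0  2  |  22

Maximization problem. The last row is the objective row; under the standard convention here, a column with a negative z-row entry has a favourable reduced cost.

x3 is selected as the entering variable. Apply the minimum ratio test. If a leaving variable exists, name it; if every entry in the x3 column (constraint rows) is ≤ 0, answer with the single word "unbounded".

Ratios: row 1 (s1): 19/1 = 19; row 2 (s2): entry -3 ≤ 0, skip; row 3 (s3): 18/3 = 6; row 4 (s4): (43/2)/4 = 43/8; row 5 (x1): entry -1 ≤ 0, skip.
Minimum ratio is in the s4 row, so s4 leaves.

s4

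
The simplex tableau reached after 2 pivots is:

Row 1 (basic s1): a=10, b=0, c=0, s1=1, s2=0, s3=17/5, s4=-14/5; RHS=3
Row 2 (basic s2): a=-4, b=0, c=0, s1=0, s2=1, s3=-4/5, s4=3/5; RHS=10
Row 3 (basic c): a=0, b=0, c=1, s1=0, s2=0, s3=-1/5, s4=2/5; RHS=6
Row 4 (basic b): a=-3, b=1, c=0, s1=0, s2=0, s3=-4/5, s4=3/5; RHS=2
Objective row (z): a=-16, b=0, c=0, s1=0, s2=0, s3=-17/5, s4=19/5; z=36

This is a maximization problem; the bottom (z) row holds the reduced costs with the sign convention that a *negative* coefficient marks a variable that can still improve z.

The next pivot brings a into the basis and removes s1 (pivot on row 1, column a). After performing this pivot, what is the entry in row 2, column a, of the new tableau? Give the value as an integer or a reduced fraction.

0

Pivot element is row 1, column a: 10.
Normalize row 1: new (row 1, a) = 10/10 = 1.
row 2 ← row 2 − (-4)·(new row 1): -4 − (-4)·1 = 0.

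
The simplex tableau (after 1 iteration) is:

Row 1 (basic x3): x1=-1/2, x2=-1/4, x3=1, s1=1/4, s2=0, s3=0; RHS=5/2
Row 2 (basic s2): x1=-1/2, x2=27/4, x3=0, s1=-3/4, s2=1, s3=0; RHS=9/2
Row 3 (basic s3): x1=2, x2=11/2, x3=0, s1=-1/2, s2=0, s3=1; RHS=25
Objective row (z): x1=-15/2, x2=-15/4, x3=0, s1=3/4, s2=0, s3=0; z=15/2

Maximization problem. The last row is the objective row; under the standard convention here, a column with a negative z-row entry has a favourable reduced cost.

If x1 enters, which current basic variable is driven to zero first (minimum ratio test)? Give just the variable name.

s3

Ratios: row 1 (x3): entry -1/2 ≤ 0, skip; row 2 (s2): entry -1/2 ≤ 0, skip; row 3 (s3): 25/2 = 25/2.
Minimum ratio 25/2 is in the s3 row, so s3 leaves.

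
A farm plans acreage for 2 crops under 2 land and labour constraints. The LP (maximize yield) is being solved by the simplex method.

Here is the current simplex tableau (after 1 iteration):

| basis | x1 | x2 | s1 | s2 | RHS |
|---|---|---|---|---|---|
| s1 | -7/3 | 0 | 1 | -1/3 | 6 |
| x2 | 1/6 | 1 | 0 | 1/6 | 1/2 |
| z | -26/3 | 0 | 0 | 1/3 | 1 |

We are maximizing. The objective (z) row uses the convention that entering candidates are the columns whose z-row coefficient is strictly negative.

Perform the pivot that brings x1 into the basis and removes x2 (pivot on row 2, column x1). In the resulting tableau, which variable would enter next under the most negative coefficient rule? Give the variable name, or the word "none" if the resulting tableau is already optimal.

none

Pivot element 1/6. New z-row = old z-row − (-26/3)·(row 2/(1/6)).
Updated z-row coefficients: x1: 0, x2: 52, s1: 0, s2: 9.
No coefficient is strictly negative; the tableau after this pivot is optimal.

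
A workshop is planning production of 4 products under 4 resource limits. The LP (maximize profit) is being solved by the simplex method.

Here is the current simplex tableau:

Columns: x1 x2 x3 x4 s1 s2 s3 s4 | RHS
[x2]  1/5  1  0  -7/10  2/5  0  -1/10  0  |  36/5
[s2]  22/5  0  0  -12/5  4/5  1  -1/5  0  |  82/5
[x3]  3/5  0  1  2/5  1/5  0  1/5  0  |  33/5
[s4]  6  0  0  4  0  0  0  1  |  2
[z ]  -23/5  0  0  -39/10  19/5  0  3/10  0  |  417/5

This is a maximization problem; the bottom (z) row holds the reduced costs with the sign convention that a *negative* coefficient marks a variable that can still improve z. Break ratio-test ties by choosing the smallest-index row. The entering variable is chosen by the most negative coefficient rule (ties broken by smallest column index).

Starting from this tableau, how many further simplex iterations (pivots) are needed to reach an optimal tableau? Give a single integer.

2

pivot: x1 in, s4 out → z = 1274/15
pivot: x4 in, x1 out → z = 1707/20
No improving column remains; optimal.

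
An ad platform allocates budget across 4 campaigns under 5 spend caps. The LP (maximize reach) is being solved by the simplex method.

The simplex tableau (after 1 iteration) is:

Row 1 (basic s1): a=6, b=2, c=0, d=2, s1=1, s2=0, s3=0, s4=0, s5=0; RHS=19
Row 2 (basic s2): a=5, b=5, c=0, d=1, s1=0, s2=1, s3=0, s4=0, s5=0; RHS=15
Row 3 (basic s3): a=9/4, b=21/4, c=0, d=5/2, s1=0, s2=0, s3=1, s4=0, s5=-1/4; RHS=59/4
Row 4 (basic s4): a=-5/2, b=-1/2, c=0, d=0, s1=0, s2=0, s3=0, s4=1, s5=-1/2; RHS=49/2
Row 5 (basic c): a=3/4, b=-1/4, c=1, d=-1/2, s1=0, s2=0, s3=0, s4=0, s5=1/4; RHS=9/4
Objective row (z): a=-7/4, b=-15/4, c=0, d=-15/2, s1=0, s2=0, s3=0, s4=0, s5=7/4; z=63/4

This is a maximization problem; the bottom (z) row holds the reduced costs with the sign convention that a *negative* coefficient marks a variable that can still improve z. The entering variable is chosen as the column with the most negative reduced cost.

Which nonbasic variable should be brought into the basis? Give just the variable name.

Objective-row coefficients: a: -7/4, b: -15/4, c: 0, d: -15/2, s1: 0, s2: 0, s3: 0, s4: 0, s5: 7/4.
The most negative is -15/2 in column d, so d enters.

d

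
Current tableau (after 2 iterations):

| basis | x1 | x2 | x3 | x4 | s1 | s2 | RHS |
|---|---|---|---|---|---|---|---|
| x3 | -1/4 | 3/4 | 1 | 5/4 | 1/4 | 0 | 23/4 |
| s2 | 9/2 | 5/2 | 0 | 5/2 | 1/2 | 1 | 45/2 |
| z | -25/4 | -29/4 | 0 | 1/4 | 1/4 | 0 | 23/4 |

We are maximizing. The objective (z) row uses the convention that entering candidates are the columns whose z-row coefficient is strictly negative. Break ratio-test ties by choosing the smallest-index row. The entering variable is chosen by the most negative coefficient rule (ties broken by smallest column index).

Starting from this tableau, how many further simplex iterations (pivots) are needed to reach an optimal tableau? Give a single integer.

2

pivot: x2 in, x3 out → z = 184/3
pivot: x1 in, s2 out → z = 267/4
No improving column remains; optimal.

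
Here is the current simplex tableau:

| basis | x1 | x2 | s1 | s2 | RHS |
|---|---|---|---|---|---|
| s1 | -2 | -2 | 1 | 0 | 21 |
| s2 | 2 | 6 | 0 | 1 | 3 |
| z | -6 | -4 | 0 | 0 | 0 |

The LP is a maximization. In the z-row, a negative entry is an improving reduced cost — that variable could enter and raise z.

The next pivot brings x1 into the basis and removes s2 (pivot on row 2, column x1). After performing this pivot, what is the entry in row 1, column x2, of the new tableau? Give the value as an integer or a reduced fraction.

4

Pivot element is row 2, column x1: 2.
Normalize row 2: new (row 2, x2) = 6/2 = 3.
row 1 ← row 1 − (-2)·(new row 2): -2 − (-2)·3 = 4.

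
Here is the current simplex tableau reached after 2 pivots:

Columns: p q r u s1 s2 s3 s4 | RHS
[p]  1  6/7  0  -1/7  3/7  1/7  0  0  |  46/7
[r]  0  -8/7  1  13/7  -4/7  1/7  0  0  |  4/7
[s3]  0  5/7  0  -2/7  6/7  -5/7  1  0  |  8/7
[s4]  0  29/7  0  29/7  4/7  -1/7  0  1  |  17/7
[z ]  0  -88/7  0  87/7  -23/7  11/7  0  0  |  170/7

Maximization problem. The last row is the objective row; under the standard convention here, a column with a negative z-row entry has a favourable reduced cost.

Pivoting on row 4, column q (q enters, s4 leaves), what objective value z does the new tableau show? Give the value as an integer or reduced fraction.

Minimum ratio for q: (17/7)/(29/7) = 17/29.
z changes by −(z-row coeff of q)·ratio = −(-88/7)·(17/29) = 1496/203.
New z = 170/7 + (1496/203) = 918/29.

918/29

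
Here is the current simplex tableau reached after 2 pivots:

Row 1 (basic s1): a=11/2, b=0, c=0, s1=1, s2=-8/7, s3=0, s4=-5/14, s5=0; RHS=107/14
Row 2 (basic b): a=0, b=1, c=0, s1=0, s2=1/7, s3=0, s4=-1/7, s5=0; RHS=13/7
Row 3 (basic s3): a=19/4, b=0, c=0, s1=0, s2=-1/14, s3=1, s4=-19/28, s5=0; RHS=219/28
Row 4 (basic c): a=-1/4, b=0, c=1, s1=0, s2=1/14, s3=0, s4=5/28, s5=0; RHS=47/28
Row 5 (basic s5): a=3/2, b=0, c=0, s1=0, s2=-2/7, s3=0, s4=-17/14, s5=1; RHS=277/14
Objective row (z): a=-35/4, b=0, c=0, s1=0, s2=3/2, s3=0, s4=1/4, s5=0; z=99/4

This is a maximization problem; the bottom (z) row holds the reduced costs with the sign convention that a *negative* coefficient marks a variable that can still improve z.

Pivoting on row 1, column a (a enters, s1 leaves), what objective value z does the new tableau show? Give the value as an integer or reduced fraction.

406/11

Minimum ratio for a: (107/14)/(11/2) = 107/77.
z changes by −(z-row coeff of a)·ratio = −(-35/4)·(107/77) = 535/44.
New z = 99/4 + (535/44) = 406/11.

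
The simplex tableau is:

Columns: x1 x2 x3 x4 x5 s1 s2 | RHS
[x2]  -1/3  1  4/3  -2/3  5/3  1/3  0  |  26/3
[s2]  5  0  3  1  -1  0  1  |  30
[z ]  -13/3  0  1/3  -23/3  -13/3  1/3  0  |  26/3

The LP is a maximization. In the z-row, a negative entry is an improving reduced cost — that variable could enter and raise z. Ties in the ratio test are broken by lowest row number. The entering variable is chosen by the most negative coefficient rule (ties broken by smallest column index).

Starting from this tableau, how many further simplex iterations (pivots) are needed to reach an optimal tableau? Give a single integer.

pivot: x4 in, s2 out → z = 716/3
pivot: x5 in, x2 out → z = 1748/3
No improving column remains; optimal.

2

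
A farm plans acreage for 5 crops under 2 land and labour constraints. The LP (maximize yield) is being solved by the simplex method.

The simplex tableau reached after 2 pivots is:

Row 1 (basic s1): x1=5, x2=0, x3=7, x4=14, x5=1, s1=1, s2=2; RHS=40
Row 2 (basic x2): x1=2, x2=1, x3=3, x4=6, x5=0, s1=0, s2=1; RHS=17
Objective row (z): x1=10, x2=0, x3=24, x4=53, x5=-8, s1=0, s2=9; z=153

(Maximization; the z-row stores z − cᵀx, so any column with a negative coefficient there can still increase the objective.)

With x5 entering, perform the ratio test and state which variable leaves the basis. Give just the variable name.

Ratios: row 1 (s1): 40/1 = 40; row 2 (x2): entry 0 ≤ 0, skip.
Minimum ratio 40 is in the s1 row, so s1 leaves.

s1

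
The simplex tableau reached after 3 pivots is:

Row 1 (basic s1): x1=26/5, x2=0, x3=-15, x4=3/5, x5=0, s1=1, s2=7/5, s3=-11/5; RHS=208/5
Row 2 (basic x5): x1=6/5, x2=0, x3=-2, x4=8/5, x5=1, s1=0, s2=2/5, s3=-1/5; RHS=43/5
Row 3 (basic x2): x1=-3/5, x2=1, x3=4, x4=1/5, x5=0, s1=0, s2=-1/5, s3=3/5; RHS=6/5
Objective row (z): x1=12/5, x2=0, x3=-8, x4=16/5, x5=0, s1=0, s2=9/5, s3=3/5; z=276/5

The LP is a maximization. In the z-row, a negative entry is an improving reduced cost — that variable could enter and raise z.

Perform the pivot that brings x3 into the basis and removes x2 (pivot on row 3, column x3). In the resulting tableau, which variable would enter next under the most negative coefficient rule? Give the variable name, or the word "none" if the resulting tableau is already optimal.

Pivot element 4. New z-row = old z-row − (-8)·(row 3/4).
Updated z-row coefficients: x1: 6/5, x2: 2, x3: 0, x4: 18/5, x5: 0, s1: 0, s2: 7/5, s3: 9/5.
No coefficient is strictly negative; the tableau after this pivot is optimal.

none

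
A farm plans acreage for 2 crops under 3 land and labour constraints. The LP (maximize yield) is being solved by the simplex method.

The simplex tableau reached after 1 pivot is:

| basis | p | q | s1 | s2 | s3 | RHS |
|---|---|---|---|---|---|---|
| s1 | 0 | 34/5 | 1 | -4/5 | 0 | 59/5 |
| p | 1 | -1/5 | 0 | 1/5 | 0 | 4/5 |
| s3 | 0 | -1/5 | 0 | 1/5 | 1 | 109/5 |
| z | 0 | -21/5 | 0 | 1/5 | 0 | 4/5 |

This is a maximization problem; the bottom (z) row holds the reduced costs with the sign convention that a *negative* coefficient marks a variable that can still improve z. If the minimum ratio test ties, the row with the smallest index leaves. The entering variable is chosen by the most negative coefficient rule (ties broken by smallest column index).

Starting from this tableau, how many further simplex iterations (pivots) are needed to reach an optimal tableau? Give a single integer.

pivot: q in, s1 out → z = 275/34
pivot: s2 in, p out → z = 10
No improving column remains; optimal.

2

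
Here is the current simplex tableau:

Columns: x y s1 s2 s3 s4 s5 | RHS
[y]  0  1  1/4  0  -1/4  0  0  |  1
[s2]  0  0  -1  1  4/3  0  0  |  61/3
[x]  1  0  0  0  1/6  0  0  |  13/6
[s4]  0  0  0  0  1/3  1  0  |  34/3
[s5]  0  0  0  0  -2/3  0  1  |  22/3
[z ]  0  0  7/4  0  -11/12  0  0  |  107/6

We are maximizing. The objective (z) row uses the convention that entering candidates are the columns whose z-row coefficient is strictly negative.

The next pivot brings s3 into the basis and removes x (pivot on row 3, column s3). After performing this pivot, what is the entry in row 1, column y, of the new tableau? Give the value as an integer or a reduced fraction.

1

Pivot element is row 3, column s3: 1/6.
Normalize row 3: new (row 3, y) = 0/(1/6) = 0.
row 1 ← row 1 − (-1/4)·(new row 3): 1 − (-1/4)·0 = 1.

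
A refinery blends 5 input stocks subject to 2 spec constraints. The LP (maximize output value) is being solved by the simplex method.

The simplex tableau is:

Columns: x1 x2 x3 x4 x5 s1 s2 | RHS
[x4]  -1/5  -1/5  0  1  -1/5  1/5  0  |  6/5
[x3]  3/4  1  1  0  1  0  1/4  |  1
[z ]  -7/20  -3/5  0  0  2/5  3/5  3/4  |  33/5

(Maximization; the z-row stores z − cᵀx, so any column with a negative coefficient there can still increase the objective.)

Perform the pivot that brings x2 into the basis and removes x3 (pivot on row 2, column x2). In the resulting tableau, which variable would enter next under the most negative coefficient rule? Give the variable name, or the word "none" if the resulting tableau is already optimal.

none

Pivot element 1. New z-row = old z-row − (-3/5)·(row 2/1).
Updated z-row coefficients: x1: 1/10, x2: 0, x3: 3/5, x4: 0, x5: 1, s1: 3/5, s2: 9/10.
No coefficient is strictly negative; the tableau after this pivot is optimal.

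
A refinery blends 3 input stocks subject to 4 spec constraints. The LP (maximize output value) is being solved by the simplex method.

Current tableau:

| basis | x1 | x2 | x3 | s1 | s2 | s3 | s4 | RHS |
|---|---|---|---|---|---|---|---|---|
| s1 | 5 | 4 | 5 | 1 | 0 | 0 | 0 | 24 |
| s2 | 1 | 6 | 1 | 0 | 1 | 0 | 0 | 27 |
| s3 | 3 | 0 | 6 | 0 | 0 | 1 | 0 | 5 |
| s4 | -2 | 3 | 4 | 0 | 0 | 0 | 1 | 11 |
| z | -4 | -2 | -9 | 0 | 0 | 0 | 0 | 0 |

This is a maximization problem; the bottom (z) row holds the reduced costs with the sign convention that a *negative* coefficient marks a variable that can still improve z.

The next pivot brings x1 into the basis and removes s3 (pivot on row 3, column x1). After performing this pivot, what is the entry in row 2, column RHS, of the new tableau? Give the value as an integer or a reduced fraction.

Pivot element is row 3, column x1: 3.
Normalize row 3: new (row 3, RHS) = 5/3 = 5/3.
row 2 ← row 2 − 1·(new row 3): 27 − 1·(5/3) = 76/3.

76/3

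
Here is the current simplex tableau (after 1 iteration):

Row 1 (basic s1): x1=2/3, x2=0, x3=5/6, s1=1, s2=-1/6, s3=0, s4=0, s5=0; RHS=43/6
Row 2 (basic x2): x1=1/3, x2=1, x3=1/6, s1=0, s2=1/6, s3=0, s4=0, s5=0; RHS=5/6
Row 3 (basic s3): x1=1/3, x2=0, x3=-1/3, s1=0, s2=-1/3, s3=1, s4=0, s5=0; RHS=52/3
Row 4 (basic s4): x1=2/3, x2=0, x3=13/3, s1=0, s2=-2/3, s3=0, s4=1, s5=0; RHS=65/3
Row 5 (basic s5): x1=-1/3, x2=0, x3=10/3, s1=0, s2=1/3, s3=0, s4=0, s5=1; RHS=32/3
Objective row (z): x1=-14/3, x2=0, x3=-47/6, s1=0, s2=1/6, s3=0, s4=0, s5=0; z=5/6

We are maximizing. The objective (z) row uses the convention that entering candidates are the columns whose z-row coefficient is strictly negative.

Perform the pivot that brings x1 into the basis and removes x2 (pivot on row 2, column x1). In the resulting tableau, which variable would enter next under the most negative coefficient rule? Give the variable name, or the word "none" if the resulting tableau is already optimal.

Pivot element 1/3. New z-row = old z-row − (-14/3)·(row 2/(1/3)).
Updated z-row coefficients: x1: 0, x2: 14, x3: -11/2, s1: 0, s2: 5/2, s3: 0, s4: 0, s5: 0.
The most negative is -11/2 in column x3, so x3 would enter next.

x3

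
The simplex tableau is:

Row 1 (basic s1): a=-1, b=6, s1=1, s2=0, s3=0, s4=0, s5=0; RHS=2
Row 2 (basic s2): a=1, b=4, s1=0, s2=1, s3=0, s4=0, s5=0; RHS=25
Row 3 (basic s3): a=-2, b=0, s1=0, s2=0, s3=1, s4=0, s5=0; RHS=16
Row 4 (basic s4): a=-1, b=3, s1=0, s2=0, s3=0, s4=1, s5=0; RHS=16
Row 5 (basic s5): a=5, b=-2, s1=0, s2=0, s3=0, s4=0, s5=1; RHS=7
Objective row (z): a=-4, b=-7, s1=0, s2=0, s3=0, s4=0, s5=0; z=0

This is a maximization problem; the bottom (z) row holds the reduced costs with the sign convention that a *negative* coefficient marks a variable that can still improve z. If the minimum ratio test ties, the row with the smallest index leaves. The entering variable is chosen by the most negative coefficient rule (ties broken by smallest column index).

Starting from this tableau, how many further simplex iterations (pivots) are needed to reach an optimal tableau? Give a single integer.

pivot: b in, s1 out → z = 7/3
pivot: a in, s5 out → z = 303/28
No improving column remains; optimal.

2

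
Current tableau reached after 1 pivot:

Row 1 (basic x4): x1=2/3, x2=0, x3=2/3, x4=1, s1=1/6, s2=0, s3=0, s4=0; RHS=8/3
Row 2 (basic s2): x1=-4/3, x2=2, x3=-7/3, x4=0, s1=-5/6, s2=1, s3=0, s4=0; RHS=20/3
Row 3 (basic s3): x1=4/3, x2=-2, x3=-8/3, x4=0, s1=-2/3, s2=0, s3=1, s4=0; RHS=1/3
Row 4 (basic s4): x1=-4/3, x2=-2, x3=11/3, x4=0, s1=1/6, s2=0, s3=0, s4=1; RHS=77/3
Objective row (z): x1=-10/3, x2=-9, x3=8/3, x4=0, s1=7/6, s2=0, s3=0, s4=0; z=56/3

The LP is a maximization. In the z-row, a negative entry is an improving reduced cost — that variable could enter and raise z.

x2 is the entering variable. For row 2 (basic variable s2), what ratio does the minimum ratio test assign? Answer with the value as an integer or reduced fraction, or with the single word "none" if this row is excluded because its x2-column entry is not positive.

Ratio = RHS / (x2 entry) = (20/3) / 2 = 10/3.

10/3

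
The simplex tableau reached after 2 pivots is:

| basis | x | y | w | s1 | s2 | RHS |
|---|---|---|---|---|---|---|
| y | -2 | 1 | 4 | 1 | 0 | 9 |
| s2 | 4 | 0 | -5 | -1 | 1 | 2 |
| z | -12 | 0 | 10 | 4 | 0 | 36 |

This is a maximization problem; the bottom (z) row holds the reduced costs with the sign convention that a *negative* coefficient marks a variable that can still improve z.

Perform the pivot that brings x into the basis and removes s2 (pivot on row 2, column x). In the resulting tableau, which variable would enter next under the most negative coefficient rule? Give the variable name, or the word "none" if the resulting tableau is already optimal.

Pivot element 4. New z-row = old z-row − (-12)·(row 2/4).
Updated z-row coefficients: x: 0, y: 0, w: -5, s1: 1, s2: 3.
The most negative is -5 in column w, so w would enter next.

w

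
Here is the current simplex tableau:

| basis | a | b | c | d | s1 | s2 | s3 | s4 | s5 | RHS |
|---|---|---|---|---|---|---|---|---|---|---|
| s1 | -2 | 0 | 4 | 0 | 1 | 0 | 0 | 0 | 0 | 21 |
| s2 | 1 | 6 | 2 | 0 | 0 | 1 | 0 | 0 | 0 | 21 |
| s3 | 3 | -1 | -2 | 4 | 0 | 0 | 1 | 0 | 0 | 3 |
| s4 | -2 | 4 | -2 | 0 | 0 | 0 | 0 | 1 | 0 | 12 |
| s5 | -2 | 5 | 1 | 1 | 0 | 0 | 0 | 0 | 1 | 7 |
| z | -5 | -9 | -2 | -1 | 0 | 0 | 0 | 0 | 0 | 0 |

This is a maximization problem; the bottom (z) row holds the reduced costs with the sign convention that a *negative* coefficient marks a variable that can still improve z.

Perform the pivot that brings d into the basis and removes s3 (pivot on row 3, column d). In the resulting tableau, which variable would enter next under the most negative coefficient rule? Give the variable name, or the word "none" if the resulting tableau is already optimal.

Pivot element 4. New z-row = old z-row − (-1)·(row 3/4).
Updated z-row coefficients: a: -17/4, b: -37/4, c: -5/2, d: 0, s1: 0, s2: 0, s3: 1/4, s4: 0, s5: 0.
The most negative is -37/4 in column b, so b would enter next.

b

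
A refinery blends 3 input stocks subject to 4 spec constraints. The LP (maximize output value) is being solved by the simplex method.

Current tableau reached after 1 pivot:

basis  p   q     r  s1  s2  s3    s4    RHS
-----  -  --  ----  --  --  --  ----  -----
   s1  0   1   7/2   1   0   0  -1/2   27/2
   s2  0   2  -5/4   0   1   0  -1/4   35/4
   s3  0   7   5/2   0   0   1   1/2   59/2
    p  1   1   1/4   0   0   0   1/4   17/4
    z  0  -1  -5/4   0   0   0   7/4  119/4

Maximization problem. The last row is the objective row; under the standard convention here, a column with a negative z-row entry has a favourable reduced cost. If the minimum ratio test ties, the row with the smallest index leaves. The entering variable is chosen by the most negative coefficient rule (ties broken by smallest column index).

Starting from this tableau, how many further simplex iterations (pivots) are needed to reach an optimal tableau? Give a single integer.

pivot: r in, s1 out → z = 242/7
pivot: q in, s3 out → z = 3221/88
No improving column remains; optimal.

2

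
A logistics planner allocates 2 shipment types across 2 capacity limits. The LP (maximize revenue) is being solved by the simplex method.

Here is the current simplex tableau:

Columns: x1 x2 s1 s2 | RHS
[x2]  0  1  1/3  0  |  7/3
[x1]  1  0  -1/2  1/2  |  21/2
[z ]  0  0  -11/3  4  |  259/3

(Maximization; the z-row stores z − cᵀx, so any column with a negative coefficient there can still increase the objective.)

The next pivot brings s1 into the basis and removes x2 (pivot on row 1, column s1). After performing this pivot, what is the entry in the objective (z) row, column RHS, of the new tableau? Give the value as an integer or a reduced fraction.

Pivot element is row 1, column s1: 1/3.
Normalize row 1: new (row 1, RHS) = (7/3)/(1/3) = 7.
z-row ← z-row − (-11/3)·(new row 1): 259/3 − (-11/3)·7 = 112.

112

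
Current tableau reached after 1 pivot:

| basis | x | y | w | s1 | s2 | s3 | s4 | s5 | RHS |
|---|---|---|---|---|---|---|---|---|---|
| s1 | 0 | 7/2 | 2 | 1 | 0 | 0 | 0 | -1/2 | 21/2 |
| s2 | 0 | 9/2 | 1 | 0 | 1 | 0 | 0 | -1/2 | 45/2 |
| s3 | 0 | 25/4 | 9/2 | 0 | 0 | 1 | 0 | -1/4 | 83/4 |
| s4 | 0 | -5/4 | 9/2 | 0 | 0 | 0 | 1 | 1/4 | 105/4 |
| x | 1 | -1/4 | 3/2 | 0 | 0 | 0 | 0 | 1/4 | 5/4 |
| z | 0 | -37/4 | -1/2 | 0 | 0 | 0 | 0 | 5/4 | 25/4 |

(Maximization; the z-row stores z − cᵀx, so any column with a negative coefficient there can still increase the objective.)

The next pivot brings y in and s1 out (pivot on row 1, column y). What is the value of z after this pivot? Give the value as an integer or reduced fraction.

34

Minimum ratio for y: (21/2)/(7/2) = 3.
z changes by −(z-row coeff of y)·ratio = −(-37/4)·3 = 111/4.
New z = 25/4 + (111/4) = 34.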